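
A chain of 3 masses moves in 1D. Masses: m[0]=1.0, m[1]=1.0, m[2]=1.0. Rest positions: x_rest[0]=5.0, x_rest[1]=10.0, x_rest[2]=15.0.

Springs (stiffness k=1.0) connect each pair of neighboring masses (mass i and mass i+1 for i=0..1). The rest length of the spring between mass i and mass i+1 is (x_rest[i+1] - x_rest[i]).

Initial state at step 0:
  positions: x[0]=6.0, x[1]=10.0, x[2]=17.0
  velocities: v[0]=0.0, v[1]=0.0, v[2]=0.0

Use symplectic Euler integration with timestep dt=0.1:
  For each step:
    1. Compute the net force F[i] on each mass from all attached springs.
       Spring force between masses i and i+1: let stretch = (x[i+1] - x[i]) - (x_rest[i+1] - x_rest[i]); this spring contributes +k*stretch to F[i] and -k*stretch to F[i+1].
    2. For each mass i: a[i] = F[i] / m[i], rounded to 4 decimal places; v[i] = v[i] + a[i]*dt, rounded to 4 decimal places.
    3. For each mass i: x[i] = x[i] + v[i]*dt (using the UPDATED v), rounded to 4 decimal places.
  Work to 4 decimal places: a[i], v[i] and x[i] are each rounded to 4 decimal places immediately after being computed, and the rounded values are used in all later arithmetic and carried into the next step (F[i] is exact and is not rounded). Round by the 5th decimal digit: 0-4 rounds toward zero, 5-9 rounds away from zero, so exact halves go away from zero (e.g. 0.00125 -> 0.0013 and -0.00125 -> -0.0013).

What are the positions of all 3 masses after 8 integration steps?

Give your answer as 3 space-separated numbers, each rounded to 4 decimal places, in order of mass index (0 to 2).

Answer: 5.7182 10.9031 16.3787

Derivation:
Step 0: x=[6.0000 10.0000 17.0000] v=[0.0000 0.0000 0.0000]
Step 1: x=[5.9900 10.0300 16.9800] v=[-0.1000 0.3000 -0.2000]
Step 2: x=[5.9704 10.0891 16.9405] v=[-0.1960 0.5910 -0.3950]
Step 3: x=[5.9420 10.1755 16.8825] v=[-0.2841 0.8643 -0.5801]
Step 4: x=[5.9059 10.2867 16.8074] v=[-0.3608 1.1117 -0.7508]
Step 5: x=[5.8636 10.4193 16.7171] v=[-0.4227 1.3257 -0.9029]
Step 6: x=[5.8169 10.5693 16.6138] v=[-0.4671 1.4999 -1.0327]
Step 7: x=[5.7677 10.7322 16.5001] v=[-0.4919 1.6291 -1.1372]
Step 8: x=[5.7182 10.9031 16.3787] v=[-0.4955 1.7094 -1.2140]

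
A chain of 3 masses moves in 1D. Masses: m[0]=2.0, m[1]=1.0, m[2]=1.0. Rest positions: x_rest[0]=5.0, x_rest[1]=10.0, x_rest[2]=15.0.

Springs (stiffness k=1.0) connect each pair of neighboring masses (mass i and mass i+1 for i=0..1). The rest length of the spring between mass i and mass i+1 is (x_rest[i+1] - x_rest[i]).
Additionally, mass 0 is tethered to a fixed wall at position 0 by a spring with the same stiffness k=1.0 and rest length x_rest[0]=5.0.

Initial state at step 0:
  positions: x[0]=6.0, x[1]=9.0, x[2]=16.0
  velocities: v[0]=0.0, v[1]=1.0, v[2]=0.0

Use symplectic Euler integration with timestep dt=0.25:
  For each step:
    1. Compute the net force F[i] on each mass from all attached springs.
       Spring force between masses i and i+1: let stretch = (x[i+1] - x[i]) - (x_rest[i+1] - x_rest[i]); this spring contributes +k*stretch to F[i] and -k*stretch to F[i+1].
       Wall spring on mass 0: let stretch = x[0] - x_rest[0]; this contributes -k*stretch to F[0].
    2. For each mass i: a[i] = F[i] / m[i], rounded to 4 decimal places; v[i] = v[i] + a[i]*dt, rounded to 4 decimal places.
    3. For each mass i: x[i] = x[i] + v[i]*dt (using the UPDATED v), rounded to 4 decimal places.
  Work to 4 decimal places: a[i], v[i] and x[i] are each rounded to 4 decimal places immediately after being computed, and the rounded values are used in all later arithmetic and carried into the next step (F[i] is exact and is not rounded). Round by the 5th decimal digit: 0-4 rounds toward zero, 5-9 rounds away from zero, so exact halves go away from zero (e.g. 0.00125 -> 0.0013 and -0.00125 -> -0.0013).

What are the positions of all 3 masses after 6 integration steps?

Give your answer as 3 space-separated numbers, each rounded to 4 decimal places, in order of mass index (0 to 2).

Step 0: x=[6.0000 9.0000 16.0000] v=[0.0000 1.0000 0.0000]
Step 1: x=[5.9063 9.5000 15.8750] v=[-0.3750 2.0000 -0.5000]
Step 2: x=[5.7403 10.1738 15.6641] v=[-0.6641 2.6953 -0.8438]
Step 3: x=[5.5334 10.9137 15.4225] v=[-0.8275 2.9595 -0.9664]
Step 4: x=[5.3217 11.5991 15.2116] v=[-0.8467 2.7416 -0.8436]
Step 5: x=[5.1399 12.1180 15.0874] v=[-0.7272 2.0754 -0.4967]
Step 6: x=[5.0156 12.3863 15.0902] v=[-0.4974 1.0732 0.0110]

Answer: 5.0156 12.3863 15.0902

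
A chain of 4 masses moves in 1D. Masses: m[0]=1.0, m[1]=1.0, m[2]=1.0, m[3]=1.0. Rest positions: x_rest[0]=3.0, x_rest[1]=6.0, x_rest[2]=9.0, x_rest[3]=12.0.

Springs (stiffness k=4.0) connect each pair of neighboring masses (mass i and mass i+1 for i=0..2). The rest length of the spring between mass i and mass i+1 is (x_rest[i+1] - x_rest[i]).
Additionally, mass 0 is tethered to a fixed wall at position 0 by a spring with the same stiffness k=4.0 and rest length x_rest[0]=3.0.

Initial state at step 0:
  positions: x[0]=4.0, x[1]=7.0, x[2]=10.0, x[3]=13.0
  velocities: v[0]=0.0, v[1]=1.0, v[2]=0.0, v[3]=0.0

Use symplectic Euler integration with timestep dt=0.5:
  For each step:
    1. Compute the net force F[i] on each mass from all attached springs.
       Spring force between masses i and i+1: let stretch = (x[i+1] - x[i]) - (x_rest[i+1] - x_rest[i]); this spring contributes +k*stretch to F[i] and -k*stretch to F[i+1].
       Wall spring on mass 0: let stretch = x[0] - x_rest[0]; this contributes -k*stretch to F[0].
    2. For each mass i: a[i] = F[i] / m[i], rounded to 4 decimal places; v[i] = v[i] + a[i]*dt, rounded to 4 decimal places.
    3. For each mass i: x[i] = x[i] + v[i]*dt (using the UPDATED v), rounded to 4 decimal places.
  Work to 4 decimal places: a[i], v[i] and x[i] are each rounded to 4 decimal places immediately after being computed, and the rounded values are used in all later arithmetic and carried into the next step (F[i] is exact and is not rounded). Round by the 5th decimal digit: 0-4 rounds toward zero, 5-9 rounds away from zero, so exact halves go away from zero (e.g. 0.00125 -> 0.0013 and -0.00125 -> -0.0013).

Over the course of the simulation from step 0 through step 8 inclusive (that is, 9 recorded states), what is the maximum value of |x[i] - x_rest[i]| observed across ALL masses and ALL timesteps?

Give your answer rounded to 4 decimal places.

Answer: 1.5000

Derivation:
Step 0: x=[4.0000 7.0000 10.0000 13.0000] v=[0.0000 1.0000 0.0000 0.0000]
Step 1: x=[3.0000 7.5000 10.0000 13.0000] v=[-2.0000 1.0000 0.0000 0.0000]
Step 2: x=[3.5000 6.0000 10.5000 13.0000] v=[1.0000 -3.0000 1.0000 0.0000]
Step 3: x=[3.0000 6.5000 9.0000 13.5000] v=[-1.0000 1.0000 -3.0000 1.0000]
Step 4: x=[3.0000 6.0000 9.5000 12.5000] v=[0.0000 -1.0000 1.0000 -2.0000]
Step 5: x=[3.0000 6.0000 9.5000 11.5000] v=[0.0000 0.0000 0.0000 -2.0000]
Step 6: x=[3.0000 6.5000 8.0000 11.5000] v=[0.0000 1.0000 -3.0000 0.0000]
Step 7: x=[3.5000 5.0000 8.5000 11.0000] v=[1.0000 -3.0000 1.0000 -1.0000]
Step 8: x=[2.0000 5.5000 8.0000 11.0000] v=[-3.0000 1.0000 -1.0000 0.0000]
Max displacement = 1.5000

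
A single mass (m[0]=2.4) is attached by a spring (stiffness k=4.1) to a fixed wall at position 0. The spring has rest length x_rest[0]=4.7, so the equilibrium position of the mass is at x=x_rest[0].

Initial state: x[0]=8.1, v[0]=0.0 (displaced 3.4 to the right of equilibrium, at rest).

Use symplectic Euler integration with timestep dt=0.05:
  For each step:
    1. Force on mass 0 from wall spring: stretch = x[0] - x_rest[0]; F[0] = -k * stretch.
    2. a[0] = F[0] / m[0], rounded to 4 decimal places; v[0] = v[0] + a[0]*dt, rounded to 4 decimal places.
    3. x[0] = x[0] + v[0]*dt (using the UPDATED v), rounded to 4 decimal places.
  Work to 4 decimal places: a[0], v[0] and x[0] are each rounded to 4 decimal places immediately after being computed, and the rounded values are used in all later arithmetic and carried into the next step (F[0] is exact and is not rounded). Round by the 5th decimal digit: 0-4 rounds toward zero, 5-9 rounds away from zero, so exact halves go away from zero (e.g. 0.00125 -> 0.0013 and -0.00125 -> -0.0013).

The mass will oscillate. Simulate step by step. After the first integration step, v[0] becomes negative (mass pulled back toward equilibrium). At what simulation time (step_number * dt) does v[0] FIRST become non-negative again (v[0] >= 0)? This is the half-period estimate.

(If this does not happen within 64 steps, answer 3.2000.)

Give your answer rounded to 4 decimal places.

Step 0: x=[8.1000] v=[0.0000]
Step 1: x=[8.0855] v=[-0.2904]
Step 2: x=[8.0565] v=[-0.5796]
Step 3: x=[8.0132] v=[-0.8663]
Step 4: x=[7.9557] v=[-1.1493]
Step 5: x=[7.8843] v=[-1.4274]
Step 6: x=[7.7993] v=[-1.6994]
Step 7: x=[7.7011] v=[-1.9641]
Step 8: x=[7.5901] v=[-2.2204]
Step 9: x=[7.4667] v=[-2.4673]
Step 10: x=[7.3315] v=[-2.7036]
Step 11: x=[7.1851] v=[-2.9284]
Step 12: x=[7.0281] v=[-3.1407]
Step 13: x=[6.8611] v=[-3.3396]
Step 14: x=[6.6849] v=[-3.5242]
Step 15: x=[6.5002] v=[-3.6937]
Step 16: x=[6.3078] v=[-3.8475]
Step 17: x=[6.1086] v=[-3.9848]
Step 18: x=[5.9033] v=[-4.1051]
Step 19: x=[5.6929] v=[-4.2079]
Step 20: x=[5.4783] v=[-4.2927]
Step 21: x=[5.2603] v=[-4.3592]
Step 22: x=[5.0399] v=[-4.4071]
Step 23: x=[4.8181] v=[-4.4361]
Step 24: x=[4.5958] v=[-4.4462]
Step 25: x=[4.3739] v=[-4.4373]
Step 26: x=[4.1534] v=[-4.4094]
Step 27: x=[3.9353] v=[-4.3627]
Step 28: x=[3.7204] v=[-4.2974]
Step 29: x=[3.5097] v=[-4.2137]
Step 30: x=[3.3041] v=[-4.1120]
Step 31: x=[3.1045] v=[-3.9928]
Step 32: x=[2.9117] v=[-3.8565]
Step 33: x=[2.7265] v=[-3.7038]
Step 34: x=[2.5497] v=[-3.5352]
Step 35: x=[2.3821] v=[-3.3515]
Step 36: x=[2.2244] v=[-3.1535]
Step 37: x=[2.0773] v=[-2.9420]
Step 38: x=[1.9414] v=[-2.7180]
Step 39: x=[1.8173] v=[-2.4824]
Step 40: x=[1.7055] v=[-2.2362]
Step 41: x=[1.6065] v=[-1.9804]
Step 42: x=[1.5207] v=[-1.7162]
Step 43: x=[1.4485] v=[-1.4446]
Step 44: x=[1.3902] v=[-1.1669]
Step 45: x=[1.3460] v=[-0.8842]
Step 46: x=[1.3161] v=[-0.5977]
Step 47: x=[1.3007] v=[-0.3087]
Step 48: x=[1.2998] v=[-0.0183]
Step 49: x=[1.3134] v=[0.2721]
First v>=0 after going negative at step 49, time=2.4500

Answer: 2.4500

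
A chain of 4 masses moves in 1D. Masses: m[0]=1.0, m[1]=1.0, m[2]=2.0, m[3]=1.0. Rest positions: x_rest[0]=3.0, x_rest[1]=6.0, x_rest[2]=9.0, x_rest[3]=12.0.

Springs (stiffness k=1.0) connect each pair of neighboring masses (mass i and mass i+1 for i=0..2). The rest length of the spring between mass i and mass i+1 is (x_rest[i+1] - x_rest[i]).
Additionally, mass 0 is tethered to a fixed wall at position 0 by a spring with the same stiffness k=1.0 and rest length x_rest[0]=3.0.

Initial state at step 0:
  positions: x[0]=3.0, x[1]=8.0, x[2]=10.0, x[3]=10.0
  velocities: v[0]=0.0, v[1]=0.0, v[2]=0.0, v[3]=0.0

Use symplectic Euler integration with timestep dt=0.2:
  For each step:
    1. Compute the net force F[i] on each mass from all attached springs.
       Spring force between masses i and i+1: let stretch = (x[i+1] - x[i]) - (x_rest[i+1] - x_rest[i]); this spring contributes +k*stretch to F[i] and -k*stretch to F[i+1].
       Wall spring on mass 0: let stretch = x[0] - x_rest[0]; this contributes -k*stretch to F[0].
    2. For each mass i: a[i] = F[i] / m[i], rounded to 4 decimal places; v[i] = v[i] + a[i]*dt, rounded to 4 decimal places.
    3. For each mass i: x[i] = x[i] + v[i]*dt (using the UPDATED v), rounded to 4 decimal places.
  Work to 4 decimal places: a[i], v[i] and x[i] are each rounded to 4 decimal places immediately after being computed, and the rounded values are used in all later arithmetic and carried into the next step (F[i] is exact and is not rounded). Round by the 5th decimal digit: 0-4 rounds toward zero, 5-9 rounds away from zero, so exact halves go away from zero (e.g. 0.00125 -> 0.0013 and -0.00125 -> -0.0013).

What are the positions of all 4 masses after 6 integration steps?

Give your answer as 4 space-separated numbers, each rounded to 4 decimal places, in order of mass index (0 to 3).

Answer: 4.0019 6.1634 9.2738 12.0983

Derivation:
Step 0: x=[3.0000 8.0000 10.0000 10.0000] v=[0.0000 0.0000 0.0000 0.0000]
Step 1: x=[3.0800 7.8800 9.9600 10.1200] v=[0.4000 -0.6000 -0.2000 0.6000]
Step 2: x=[3.2288 7.6512 9.8816 10.3536] v=[0.7440 -1.1440 -0.3920 1.1680]
Step 3: x=[3.4253 7.3347 9.7680 10.6883] v=[0.9827 -1.5824 -0.5678 1.6736]
Step 4: x=[3.6412 6.9592 9.6242 11.1062] v=[1.0795 -1.8776 -0.7191 2.0895]
Step 5: x=[3.8442 6.5576 9.4567 11.5848] v=[1.0149 -2.0082 -0.8374 2.3931]
Step 6: x=[4.0019 6.1634 9.2738 12.0983] v=[0.7887 -1.9711 -0.9145 2.5675]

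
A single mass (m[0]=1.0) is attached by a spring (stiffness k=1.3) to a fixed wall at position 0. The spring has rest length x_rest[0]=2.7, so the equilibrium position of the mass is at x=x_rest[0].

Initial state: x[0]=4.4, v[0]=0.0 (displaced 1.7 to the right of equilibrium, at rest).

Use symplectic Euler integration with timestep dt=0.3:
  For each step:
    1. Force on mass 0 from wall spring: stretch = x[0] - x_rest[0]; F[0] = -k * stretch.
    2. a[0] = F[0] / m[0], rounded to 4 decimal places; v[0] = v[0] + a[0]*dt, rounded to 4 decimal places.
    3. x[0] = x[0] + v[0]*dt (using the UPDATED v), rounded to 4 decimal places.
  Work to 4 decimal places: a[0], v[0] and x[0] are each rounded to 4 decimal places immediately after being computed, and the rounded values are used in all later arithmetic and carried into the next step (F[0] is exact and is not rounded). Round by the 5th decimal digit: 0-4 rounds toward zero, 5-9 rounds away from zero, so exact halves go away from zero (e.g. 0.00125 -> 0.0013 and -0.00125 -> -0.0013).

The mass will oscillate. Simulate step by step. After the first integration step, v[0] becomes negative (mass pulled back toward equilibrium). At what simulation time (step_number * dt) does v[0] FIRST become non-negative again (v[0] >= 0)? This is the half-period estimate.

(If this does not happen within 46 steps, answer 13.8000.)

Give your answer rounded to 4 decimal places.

Answer: 3.0000

Derivation:
Step 0: x=[4.4000] v=[0.0000]
Step 1: x=[4.2011] v=[-0.6630]
Step 2: x=[3.8266] v=[-1.2484]
Step 3: x=[3.3203] v=[-1.6878]
Step 4: x=[2.7414] v=[-1.9297]
Step 5: x=[2.1577] v=[-1.9458]
Step 6: x=[1.6374] v=[-1.7343]
Step 7: x=[1.2414] v=[-1.3199]
Step 8: x=[1.0161] v=[-0.7510]
Step 9: x=[0.9878] v=[-0.0943]
Step 10: x=[1.1599] v=[0.5735]
First v>=0 after going negative at step 10, time=3.0000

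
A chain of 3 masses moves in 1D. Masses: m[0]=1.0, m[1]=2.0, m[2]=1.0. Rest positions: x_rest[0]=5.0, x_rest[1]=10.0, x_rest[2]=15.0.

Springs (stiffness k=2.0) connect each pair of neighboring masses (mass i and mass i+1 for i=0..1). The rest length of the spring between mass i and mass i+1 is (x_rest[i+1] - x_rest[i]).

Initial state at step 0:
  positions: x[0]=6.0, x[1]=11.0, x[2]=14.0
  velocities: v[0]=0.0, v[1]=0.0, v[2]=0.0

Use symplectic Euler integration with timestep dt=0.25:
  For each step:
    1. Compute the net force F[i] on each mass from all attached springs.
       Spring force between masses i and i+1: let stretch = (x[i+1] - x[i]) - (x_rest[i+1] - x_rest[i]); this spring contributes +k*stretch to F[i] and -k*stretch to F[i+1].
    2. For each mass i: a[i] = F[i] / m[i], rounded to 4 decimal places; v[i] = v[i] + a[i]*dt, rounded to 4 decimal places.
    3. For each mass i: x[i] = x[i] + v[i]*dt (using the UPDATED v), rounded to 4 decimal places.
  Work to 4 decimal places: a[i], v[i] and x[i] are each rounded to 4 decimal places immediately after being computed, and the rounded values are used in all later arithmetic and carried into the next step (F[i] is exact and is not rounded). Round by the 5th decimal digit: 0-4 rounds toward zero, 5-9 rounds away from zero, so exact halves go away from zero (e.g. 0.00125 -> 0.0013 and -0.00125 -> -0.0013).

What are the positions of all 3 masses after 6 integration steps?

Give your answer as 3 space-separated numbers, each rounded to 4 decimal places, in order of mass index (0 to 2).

Answer: 5.3265 9.9890 16.6960

Derivation:
Step 0: x=[6.0000 11.0000 14.0000] v=[0.0000 0.0000 0.0000]
Step 1: x=[6.0000 10.8750 14.2500] v=[0.0000 -0.5000 1.0000]
Step 2: x=[5.9844 10.6563 14.7031] v=[-0.0625 -0.8750 1.8125]
Step 3: x=[5.9278 10.3985 15.2754] v=[-0.2266 -1.0313 2.2891]
Step 4: x=[5.8050 10.1661 15.8631] v=[-0.4913 -0.9298 2.3507]
Step 5: x=[5.6023 10.0172 16.3637] v=[-0.8108 -0.5958 2.0022]
Step 6: x=[5.3265 9.9890 16.6960] v=[-1.1034 -0.1129 1.3290]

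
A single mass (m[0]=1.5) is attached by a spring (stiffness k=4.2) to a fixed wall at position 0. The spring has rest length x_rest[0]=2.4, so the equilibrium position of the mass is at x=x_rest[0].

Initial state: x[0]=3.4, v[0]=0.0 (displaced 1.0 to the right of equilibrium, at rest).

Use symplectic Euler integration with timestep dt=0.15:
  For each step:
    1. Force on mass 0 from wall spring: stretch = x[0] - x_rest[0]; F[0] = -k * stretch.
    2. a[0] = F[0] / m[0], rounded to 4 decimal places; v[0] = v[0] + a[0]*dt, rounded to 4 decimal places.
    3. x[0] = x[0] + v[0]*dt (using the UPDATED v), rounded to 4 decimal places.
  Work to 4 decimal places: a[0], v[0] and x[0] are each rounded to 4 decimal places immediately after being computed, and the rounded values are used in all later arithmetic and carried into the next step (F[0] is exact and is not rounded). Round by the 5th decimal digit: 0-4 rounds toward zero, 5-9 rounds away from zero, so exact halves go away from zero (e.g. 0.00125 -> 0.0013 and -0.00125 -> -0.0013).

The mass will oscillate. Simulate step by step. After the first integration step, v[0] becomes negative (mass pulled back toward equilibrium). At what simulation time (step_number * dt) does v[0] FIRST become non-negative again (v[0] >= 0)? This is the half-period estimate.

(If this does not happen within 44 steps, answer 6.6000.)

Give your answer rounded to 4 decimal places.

Step 0: x=[3.4000] v=[0.0000]
Step 1: x=[3.3370] v=[-0.4200]
Step 2: x=[3.2150] v=[-0.8135]
Step 3: x=[3.0416] v=[-1.1558]
Step 4: x=[2.8278] v=[-1.4253]
Step 5: x=[2.5871] v=[-1.6050]
Step 6: x=[2.3346] v=[-1.6836]
Step 7: x=[2.0862] v=[-1.6561]
Step 8: x=[1.8576] v=[-1.5243]
Step 9: x=[1.6631] v=[-1.2965]
Step 10: x=[1.5151] v=[-0.9870]
Step 11: x=[1.4228] v=[-0.6153]
Step 12: x=[1.3921] v=[-0.2049]
Step 13: x=[1.4249] v=[0.2184]
First v>=0 after going negative at step 13, time=1.9500

Answer: 1.9500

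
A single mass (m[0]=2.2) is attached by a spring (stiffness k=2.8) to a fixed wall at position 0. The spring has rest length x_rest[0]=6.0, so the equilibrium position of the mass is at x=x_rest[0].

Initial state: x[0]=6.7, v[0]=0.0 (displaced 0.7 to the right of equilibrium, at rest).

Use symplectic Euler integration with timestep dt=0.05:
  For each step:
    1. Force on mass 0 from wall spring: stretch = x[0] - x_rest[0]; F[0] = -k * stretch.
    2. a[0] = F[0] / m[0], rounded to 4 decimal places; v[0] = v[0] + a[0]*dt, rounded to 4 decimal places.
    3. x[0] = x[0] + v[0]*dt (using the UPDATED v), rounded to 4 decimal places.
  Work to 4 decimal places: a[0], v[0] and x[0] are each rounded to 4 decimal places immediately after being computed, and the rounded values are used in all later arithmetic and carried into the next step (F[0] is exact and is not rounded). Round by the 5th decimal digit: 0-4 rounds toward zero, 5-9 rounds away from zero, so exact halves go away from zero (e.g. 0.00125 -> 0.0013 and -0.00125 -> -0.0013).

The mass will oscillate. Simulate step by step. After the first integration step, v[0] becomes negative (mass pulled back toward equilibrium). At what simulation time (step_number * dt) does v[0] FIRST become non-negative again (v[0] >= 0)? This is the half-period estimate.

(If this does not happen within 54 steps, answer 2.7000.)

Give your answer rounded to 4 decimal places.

Answer: 2.7000

Derivation:
Step 0: x=[6.7000] v=[0.0000]
Step 1: x=[6.6978] v=[-0.0445]
Step 2: x=[6.6934] v=[-0.0889]
Step 3: x=[6.6868] v=[-0.1330]
Step 4: x=[6.6780] v=[-0.1767]
Step 5: x=[6.6670] v=[-0.2198]
Step 6: x=[6.6539] v=[-0.2622]
Step 7: x=[6.6387] v=[-0.3038]
Step 8: x=[6.6215] v=[-0.3444]
Step 9: x=[6.6023] v=[-0.3840]
Step 10: x=[6.5812] v=[-0.4223]
Step 11: x=[6.5582] v=[-0.4593]
Step 12: x=[6.5335] v=[-0.4948]
Step 13: x=[6.5071] v=[-0.5288]
Step 14: x=[6.4790] v=[-0.5611]
Step 15: x=[6.4494] v=[-0.5916]
Step 16: x=[6.4184] v=[-0.6202]
Step 17: x=[6.3861] v=[-0.6468]
Step 18: x=[6.3525] v=[-0.6714]
Step 19: x=[6.3178] v=[-0.6938]
Step 20: x=[6.2821] v=[-0.7140]
Step 21: x=[6.2455] v=[-0.7320]
Step 22: x=[6.2081] v=[-0.7476]
Step 23: x=[6.1701] v=[-0.7608]
Step 24: x=[6.1315] v=[-0.7716]
Step 25: x=[6.0925] v=[-0.7800]
Step 26: x=[6.0532] v=[-0.7859]
Step 27: x=[6.0137] v=[-0.7893]
Step 28: x=[5.9742] v=[-0.7902]
Step 29: x=[5.9348] v=[-0.7886]
Step 30: x=[5.8956] v=[-0.7845]
Step 31: x=[5.8567] v=[-0.7779]
Step 32: x=[5.8183] v=[-0.7688]
Step 33: x=[5.7804] v=[-0.7572]
Step 34: x=[5.7432] v=[-0.7432]
Step 35: x=[5.7069] v=[-0.7269]
Step 36: x=[5.6715] v=[-0.7083]
Step 37: x=[5.6371] v=[-0.6874]
Step 38: x=[5.6039] v=[-0.6643]
Step 39: x=[5.5719] v=[-0.6391]
Step 40: x=[5.5413] v=[-0.6119]
Step 41: x=[5.5122] v=[-0.5827]
Step 42: x=[5.4846] v=[-0.5517]
Step 43: x=[5.4587] v=[-0.5189]
Step 44: x=[5.4345] v=[-0.4845]
Step 45: x=[5.4121] v=[-0.4485]
Step 46: x=[5.3915] v=[-0.4111]
Step 47: x=[5.3729] v=[-0.3724]
Step 48: x=[5.3563] v=[-0.3325]
Step 49: x=[5.3417] v=[-0.2915]
Step 50: x=[5.3292] v=[-0.2496]
Step 51: x=[5.3189] v=[-0.2069]
Step 52: x=[5.3107] v=[-0.1636]
Step 53: x=[5.3047] v=[-0.1197]
Step 54: x=[5.3009] v=[-0.0755]
v[0] did not become non-negative within 54 steps; using fallback time=2.7000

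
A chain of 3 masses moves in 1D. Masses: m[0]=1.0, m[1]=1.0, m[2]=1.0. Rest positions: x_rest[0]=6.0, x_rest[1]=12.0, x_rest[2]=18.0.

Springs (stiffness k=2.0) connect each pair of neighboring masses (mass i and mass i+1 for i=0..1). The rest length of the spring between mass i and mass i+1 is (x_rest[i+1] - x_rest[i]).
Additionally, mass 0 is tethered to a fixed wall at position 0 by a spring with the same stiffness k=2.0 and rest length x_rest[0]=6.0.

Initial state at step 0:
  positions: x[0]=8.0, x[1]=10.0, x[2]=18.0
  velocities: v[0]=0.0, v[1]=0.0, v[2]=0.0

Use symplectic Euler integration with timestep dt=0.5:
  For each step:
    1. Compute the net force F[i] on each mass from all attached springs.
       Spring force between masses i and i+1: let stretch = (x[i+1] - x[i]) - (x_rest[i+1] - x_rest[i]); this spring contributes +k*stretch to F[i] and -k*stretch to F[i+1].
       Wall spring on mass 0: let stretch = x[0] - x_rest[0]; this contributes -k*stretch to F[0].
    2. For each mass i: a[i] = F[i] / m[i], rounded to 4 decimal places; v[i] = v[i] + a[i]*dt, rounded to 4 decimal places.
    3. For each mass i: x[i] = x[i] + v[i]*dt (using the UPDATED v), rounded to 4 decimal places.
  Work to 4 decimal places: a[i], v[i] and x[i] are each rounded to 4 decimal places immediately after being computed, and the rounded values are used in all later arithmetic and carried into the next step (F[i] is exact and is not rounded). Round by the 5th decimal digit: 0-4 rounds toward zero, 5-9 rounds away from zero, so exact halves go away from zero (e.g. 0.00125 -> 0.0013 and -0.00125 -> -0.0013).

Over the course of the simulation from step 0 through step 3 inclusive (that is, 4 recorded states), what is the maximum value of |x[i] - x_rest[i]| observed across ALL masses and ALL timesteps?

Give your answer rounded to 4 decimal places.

Step 0: x=[8.0000 10.0000 18.0000] v=[0.0000 0.0000 0.0000]
Step 1: x=[5.0000 13.0000 17.0000] v=[-6.0000 6.0000 -2.0000]
Step 2: x=[3.5000 14.0000 17.0000] v=[-3.0000 2.0000 0.0000]
Step 3: x=[5.5000 11.2500 18.5000] v=[4.0000 -5.5000 3.0000]
Max displacement = 2.5000

Answer: 2.5000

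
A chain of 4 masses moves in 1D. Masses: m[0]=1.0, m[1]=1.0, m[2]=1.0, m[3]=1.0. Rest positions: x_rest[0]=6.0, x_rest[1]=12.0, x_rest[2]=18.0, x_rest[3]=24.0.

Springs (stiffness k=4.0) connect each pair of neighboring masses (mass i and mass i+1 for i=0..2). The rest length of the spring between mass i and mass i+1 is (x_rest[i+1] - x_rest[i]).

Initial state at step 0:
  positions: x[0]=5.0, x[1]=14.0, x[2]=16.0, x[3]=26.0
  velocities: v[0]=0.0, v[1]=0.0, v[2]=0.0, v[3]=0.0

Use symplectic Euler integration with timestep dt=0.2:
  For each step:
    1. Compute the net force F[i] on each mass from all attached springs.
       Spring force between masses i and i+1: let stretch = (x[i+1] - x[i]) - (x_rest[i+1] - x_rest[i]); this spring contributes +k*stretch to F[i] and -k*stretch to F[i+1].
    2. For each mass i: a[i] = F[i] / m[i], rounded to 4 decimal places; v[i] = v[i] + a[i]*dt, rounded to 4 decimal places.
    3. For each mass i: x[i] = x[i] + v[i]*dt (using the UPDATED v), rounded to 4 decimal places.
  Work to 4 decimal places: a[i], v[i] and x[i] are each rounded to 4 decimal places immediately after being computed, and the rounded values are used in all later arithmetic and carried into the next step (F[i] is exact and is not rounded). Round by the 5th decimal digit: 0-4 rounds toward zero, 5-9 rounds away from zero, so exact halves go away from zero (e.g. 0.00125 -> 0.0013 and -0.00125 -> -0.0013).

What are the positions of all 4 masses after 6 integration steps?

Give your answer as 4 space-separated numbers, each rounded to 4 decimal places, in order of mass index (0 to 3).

Step 0: x=[5.0000 14.0000 16.0000 26.0000] v=[0.0000 0.0000 0.0000 0.0000]
Step 1: x=[5.4800 12.8800 17.2800 25.3600] v=[2.4000 -5.6000 6.4000 -3.2000]
Step 2: x=[6.1840 11.2800 19.1488 24.3872] v=[3.5200 -8.0000 9.3440 -4.8640]
Step 3: x=[6.7434 10.1236 20.5967 23.5363] v=[2.7968 -5.7818 7.2397 -4.2547]
Step 4: x=[6.8836 10.1021 20.8393 23.1750] v=[0.7010 -0.1075 1.2129 -1.8064]
Step 5: x=[6.5788 11.2836 19.7376 23.4000] v=[-1.5242 5.9075 -5.5083 1.1250]
Step 6: x=[6.0667 13.0650 17.8693 23.9990] v=[-2.5604 8.9069 -9.3416 2.9951]

Answer: 6.0667 13.0650 17.8693 23.9990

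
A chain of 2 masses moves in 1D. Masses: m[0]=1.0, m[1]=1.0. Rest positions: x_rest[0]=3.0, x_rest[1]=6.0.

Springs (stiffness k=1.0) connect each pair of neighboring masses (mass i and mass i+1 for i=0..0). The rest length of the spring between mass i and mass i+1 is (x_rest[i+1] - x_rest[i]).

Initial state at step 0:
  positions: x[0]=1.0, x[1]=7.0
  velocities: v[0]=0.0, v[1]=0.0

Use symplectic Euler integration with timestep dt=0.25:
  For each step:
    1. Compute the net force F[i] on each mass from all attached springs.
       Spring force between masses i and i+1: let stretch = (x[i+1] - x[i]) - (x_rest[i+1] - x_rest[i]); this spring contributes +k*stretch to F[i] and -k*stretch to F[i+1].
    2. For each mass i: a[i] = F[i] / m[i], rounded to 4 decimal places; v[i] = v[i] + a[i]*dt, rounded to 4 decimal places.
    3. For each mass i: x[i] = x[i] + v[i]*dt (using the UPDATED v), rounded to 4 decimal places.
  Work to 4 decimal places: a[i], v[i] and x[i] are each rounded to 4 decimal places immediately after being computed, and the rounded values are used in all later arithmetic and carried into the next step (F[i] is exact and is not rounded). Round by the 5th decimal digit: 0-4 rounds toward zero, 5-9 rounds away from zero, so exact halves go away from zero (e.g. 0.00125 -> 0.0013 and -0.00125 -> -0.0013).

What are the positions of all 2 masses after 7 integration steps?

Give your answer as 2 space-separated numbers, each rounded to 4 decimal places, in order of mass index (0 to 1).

Answer: 3.8548 4.1454

Derivation:
Step 0: x=[1.0000 7.0000] v=[0.0000 0.0000]
Step 1: x=[1.1875 6.8125] v=[0.7500 -0.7500]
Step 2: x=[1.5391 6.4609] v=[1.4063 -1.4063]
Step 3: x=[2.0108 5.9892] v=[1.8868 -1.8868]
Step 4: x=[2.5437 5.4564] v=[2.1314 -2.1314]
Step 5: x=[3.0711 4.9290] v=[2.1096 -2.1096]
Step 6: x=[3.5271 4.4730] v=[1.8241 -1.8241]
Step 7: x=[3.8548 4.1454] v=[1.3106 -1.3106]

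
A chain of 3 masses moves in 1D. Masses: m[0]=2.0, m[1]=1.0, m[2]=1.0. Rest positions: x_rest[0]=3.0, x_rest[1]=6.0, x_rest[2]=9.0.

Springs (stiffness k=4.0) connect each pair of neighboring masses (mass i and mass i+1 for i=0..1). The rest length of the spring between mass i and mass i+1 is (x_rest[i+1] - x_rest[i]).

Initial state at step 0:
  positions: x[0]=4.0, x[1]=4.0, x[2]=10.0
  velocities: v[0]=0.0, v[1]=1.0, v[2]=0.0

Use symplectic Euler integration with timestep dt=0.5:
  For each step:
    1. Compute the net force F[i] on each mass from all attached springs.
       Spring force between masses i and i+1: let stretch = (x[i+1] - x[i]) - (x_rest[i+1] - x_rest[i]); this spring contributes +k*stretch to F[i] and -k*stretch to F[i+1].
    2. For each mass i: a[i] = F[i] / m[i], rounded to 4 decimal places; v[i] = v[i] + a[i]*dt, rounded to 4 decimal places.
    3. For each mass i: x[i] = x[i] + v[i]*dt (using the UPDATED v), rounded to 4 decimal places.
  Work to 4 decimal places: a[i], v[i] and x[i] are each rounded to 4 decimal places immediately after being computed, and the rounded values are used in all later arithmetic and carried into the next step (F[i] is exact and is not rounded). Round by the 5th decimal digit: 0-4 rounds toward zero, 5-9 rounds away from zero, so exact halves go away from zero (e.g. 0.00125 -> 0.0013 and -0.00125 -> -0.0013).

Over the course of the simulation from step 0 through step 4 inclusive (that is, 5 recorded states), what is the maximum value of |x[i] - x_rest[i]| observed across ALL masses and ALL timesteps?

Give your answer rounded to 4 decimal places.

Answer: 4.5000

Derivation:
Step 0: x=[4.0000 4.0000 10.0000] v=[0.0000 1.0000 0.0000]
Step 1: x=[2.5000 10.5000 7.0000] v=[-3.0000 13.0000 -6.0000]
Step 2: x=[3.5000 5.5000 10.5000] v=[2.0000 -10.0000 7.0000]
Step 3: x=[4.0000 3.5000 12.0000] v=[1.0000 -4.0000 3.0000]
Step 4: x=[2.7500 10.5000 8.0000] v=[-2.5000 14.0000 -8.0000]
Max displacement = 4.5000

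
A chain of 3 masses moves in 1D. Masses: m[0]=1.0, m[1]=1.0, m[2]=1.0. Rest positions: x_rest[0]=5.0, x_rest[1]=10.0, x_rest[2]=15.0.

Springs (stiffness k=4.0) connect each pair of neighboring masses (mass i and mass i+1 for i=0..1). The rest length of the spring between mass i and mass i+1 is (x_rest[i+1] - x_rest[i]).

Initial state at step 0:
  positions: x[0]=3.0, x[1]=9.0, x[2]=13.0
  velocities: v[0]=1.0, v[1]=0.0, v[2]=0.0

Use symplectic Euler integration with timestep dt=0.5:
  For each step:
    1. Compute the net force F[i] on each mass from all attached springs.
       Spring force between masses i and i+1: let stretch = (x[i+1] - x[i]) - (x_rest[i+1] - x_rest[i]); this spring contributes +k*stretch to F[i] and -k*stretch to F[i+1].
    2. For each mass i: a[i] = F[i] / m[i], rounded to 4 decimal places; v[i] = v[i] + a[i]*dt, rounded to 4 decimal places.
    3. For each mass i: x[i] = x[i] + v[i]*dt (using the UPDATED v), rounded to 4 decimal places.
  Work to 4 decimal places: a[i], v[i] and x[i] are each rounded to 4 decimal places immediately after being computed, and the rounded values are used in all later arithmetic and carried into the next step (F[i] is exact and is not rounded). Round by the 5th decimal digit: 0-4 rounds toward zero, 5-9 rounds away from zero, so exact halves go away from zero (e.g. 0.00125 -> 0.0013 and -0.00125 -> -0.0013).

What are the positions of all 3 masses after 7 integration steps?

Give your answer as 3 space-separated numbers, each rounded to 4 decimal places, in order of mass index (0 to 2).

Step 0: x=[3.0000 9.0000 13.0000] v=[1.0000 0.0000 0.0000]
Step 1: x=[4.5000 7.0000 14.0000] v=[3.0000 -4.0000 2.0000]
Step 2: x=[3.5000 9.5000 13.0000] v=[-2.0000 5.0000 -2.0000]
Step 3: x=[3.5000 9.5000 13.5000] v=[0.0000 0.0000 1.0000]
Step 4: x=[4.5000 7.5000 15.0000] v=[2.0000 -4.0000 3.0000]
Step 5: x=[3.5000 10.0000 14.0000] v=[-2.0000 5.0000 -2.0000]
Step 6: x=[4.0000 10.0000 14.0000] v=[1.0000 0.0000 0.0000]
Step 7: x=[5.5000 8.0000 15.0000] v=[3.0000 -4.0000 2.0000]

Answer: 5.5000 8.0000 15.0000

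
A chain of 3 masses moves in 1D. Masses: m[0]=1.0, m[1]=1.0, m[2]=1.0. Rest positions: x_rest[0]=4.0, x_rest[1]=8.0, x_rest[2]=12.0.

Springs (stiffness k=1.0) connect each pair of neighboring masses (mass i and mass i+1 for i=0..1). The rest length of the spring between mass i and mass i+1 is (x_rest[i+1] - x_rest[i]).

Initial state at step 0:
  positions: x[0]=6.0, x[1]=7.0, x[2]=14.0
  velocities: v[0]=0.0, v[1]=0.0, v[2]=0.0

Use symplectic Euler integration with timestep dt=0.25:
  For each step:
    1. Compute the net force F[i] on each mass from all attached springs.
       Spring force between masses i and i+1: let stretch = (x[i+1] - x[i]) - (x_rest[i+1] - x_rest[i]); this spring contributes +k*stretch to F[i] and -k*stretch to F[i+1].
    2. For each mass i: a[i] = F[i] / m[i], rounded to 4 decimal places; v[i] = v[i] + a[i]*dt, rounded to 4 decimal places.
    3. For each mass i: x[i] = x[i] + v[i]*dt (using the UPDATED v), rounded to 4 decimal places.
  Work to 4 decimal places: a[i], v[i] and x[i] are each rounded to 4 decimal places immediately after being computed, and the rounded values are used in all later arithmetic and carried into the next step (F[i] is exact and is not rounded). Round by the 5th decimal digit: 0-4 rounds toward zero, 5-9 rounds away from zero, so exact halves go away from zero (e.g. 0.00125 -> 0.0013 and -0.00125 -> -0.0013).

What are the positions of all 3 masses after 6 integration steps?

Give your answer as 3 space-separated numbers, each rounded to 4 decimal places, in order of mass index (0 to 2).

Step 0: x=[6.0000 7.0000 14.0000] v=[0.0000 0.0000 0.0000]
Step 1: x=[5.8125 7.3750 13.8125] v=[-0.7500 1.5000 -0.7500]
Step 2: x=[5.4727 8.0547 13.4727] v=[-1.3594 2.7188 -1.3594]
Step 3: x=[5.0442 8.9117 13.0442] v=[-1.7139 3.4278 -1.7139]
Step 4: x=[4.6075 9.7852 12.6075] v=[-1.7470 3.4941 -1.7470]
Step 5: x=[4.2444 10.5115 12.2444] v=[-1.4526 2.9053 -1.4526]
Step 6: x=[4.0230 10.9545 12.0230] v=[-0.8858 1.7718 -0.8858]

Answer: 4.0230 10.9545 12.0230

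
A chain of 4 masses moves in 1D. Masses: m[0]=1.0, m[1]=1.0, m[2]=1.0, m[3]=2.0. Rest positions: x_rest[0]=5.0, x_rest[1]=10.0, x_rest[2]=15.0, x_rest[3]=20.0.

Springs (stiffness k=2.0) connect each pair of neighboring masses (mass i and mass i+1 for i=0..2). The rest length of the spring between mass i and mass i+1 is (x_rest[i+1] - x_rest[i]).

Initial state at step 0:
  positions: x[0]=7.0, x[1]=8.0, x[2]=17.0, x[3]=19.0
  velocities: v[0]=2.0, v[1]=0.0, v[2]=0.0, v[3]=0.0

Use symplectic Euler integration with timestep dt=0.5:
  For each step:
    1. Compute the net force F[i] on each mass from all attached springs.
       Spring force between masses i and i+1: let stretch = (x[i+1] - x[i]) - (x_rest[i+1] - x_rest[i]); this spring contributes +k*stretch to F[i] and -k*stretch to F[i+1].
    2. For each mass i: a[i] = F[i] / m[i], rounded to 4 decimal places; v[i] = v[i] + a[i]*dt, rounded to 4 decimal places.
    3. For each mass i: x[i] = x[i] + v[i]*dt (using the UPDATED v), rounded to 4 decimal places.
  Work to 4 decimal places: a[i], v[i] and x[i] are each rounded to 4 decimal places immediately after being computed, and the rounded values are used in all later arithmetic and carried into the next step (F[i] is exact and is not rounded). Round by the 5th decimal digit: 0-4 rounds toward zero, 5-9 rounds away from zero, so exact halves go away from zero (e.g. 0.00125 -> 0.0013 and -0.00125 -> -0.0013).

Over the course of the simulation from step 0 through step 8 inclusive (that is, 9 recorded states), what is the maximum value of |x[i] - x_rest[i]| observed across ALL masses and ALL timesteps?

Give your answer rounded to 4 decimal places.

Answer: 3.7735

Derivation:
Step 0: x=[7.0000 8.0000 17.0000 19.0000] v=[2.0000 0.0000 0.0000 0.0000]
Step 1: x=[6.0000 12.0000 13.5000 19.7500] v=[-2.0000 8.0000 -7.0000 1.5000]
Step 2: x=[5.5000 13.7500 12.3750 20.1875] v=[-1.0000 3.5000 -2.2500 0.8750]
Step 3: x=[6.6250 10.6875 15.8438 19.9219] v=[2.2500 -6.1250 6.9375 -0.5313]
Step 4: x=[7.2813 8.1719 18.7735 19.8867] v=[1.3125 -5.0312 5.8593 -0.0704]
Step 5: x=[5.8829 10.5118 16.9590 20.8232] v=[-2.7969 4.6798 -3.6291 1.8730]
Step 6: x=[4.2989 13.7609 13.8530 22.0437] v=[-3.1680 6.4981 -6.2121 2.4409]
Step 7: x=[4.9459 12.3250 14.7963 22.4665] v=[1.2940 -2.8718 1.8865 0.8456]
Step 8: x=[6.7825 8.4352 18.3390 22.2218] v=[3.6731 -7.7796 7.0854 -0.4895]
Max displacement = 3.7735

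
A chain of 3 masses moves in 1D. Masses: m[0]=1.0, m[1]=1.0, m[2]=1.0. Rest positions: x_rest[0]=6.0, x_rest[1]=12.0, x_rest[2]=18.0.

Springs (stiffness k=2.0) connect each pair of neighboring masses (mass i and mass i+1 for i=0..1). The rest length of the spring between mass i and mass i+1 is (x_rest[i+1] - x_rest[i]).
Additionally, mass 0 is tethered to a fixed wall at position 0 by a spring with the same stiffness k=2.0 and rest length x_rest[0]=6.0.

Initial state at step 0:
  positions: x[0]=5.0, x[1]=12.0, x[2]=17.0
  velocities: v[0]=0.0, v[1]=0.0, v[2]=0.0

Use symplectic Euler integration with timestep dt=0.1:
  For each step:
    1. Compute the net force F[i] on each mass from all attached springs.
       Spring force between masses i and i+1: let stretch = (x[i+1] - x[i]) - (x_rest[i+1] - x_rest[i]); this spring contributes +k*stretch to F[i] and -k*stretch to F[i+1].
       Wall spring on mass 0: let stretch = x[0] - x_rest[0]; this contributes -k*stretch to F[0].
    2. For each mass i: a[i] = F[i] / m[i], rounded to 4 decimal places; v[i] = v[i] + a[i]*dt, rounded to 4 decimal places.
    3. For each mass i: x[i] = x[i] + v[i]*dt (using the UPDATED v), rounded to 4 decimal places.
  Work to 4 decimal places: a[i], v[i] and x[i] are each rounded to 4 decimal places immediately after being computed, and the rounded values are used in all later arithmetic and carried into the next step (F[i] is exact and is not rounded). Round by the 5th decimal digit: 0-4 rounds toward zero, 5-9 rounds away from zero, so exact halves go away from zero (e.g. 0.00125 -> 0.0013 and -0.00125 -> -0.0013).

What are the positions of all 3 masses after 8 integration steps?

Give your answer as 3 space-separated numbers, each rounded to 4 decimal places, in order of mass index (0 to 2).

Step 0: x=[5.0000 12.0000 17.0000] v=[0.0000 0.0000 0.0000]
Step 1: x=[5.0400 11.9600 17.0200] v=[0.4000 -0.4000 0.2000]
Step 2: x=[5.1176 11.8828 17.0588] v=[0.7760 -0.7720 0.3880]
Step 3: x=[5.2282 11.7738 17.1141] v=[1.1055 -1.0898 0.5528]
Step 4: x=[5.3651 11.6407 17.1826] v=[1.3690 -1.3309 0.6847]
Step 5: x=[5.5202 11.4929 17.2602] v=[1.5511 -1.4776 0.7763]
Step 6: x=[5.6844 11.3410 17.3425] v=[1.6416 -1.5187 0.8228]
Step 7: x=[5.8480 11.1960 17.4248] v=[1.6360 -1.4497 0.8225]
Step 8: x=[6.0016 11.0687 17.5025] v=[1.5360 -1.2735 0.7767]

Answer: 6.0016 11.0687 17.5025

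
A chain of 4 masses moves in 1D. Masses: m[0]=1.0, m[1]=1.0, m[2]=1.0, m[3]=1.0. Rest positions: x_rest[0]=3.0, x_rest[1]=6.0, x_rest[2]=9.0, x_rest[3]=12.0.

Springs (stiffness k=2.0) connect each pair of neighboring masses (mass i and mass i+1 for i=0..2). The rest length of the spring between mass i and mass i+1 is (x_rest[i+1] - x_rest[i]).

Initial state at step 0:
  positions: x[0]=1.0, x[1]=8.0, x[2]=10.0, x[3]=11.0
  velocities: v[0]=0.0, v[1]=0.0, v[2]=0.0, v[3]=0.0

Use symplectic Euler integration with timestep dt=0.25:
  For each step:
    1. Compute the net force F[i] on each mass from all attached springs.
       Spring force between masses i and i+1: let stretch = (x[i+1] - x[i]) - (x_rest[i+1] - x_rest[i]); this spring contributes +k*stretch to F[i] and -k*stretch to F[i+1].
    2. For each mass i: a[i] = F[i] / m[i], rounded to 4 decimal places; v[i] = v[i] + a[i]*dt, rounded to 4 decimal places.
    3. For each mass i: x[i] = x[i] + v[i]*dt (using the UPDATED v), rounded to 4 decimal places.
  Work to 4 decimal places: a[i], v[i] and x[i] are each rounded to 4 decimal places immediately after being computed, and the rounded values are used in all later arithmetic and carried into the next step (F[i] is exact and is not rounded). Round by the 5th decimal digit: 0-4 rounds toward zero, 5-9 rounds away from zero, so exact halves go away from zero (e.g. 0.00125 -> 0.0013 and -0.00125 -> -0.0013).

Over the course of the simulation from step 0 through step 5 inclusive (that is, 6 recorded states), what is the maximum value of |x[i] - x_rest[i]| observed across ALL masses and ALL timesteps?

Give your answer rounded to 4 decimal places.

Step 0: x=[1.0000 8.0000 10.0000 11.0000] v=[0.0000 0.0000 0.0000 0.0000]
Step 1: x=[1.5000 7.3750 9.8750 11.2500] v=[2.0000 -2.5000 -0.5000 1.0000]
Step 2: x=[2.3594 6.3281 9.6094 11.7031] v=[3.4375 -4.1875 -1.0625 1.8125]
Step 3: x=[3.3399 5.1953 9.1953 12.2695] v=[3.9219 -4.5312 -1.6563 2.2657]
Step 4: x=[4.1773 4.3306 8.6655 12.8267] v=[3.3496 -3.4589 -2.1192 2.2286]
Step 5: x=[4.6589 3.9886 8.1140 13.2387] v=[1.9263 -1.3681 -2.2061 1.6480]
Max displacement = 2.0114

Answer: 2.0114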